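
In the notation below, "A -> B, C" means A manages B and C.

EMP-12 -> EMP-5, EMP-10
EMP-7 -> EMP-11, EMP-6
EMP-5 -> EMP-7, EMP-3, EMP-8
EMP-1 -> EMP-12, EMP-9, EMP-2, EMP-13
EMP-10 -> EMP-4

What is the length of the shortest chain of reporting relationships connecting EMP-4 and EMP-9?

EMP-4 is 3 levels below EMP-1, and EMP-9 is 1 level below EMP-1 (their lowest common manager). The shortest path runs up from EMP-4 to EMP-1 and back down to EMP-9: 3 + 1 = 4 links.

4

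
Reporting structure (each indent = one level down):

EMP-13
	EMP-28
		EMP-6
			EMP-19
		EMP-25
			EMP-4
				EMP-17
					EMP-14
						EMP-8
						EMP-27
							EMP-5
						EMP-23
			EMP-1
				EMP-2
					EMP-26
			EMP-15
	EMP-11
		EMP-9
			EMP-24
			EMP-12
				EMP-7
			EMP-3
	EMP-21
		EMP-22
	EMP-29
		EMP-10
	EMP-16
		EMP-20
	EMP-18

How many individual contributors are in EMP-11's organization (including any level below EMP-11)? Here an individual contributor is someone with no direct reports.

3

The people in EMP-11's organization with no one reporting to them are EMP-3, EMP-7, EMP-24. That is 3.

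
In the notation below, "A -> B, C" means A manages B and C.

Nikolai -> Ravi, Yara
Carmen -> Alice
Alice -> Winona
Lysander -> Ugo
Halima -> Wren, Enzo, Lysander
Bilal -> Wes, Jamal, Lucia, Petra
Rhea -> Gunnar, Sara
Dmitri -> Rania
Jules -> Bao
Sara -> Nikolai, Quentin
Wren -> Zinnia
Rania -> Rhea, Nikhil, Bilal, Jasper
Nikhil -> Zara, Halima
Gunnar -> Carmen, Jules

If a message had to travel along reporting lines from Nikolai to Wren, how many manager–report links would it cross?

6

Nikolai is 3 levels below Rania, and Wren is 3 levels below Rania (their lowest common manager). The shortest path runs up from Nikolai to Rania and back down to Wren: 3 + 3 = 6 links.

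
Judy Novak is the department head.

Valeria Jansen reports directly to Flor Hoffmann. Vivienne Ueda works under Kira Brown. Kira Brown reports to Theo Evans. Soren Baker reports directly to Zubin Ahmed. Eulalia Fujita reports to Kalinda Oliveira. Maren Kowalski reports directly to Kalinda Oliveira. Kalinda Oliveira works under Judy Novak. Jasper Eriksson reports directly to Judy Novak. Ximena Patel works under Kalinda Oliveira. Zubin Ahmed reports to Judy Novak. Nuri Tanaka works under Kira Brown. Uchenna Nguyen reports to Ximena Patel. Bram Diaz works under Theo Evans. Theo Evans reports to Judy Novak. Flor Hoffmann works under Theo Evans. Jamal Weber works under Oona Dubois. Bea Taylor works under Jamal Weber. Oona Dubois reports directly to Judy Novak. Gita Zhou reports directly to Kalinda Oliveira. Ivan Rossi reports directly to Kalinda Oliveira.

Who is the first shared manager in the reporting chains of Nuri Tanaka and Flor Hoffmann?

Theo Evans

Nuri Tanaka's chain of managers is Kira Brown, Theo Evans, Judy Novak. Flor Hoffmann's chain of managers is Theo Evans, Judy Novak. The first manager that appears in both chains is Theo Evans.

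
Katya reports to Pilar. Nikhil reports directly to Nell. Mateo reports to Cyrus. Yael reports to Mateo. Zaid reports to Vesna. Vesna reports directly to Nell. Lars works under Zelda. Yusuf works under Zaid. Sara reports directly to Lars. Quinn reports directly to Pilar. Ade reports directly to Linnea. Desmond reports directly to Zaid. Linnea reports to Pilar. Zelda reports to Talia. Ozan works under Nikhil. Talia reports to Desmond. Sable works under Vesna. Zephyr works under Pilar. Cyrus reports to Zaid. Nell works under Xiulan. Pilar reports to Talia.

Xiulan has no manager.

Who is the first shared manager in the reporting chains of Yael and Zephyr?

Yael's chain of managers is Mateo, Cyrus, Zaid, Vesna, Nell, Xiulan. Zephyr's chain of managers is Pilar, Talia, Desmond, Zaid, Vesna, Nell, Xiulan. The first manager that appears in both chains is Zaid.

Zaid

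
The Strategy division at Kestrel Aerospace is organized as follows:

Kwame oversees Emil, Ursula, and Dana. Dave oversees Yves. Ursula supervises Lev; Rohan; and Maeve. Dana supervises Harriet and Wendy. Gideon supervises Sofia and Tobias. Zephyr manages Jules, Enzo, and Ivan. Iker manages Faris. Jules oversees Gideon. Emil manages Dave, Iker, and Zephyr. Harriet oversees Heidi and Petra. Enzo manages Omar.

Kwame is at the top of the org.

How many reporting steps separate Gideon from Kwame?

Chain from Gideon up to Kwame: Gideon → Jules → Zephyr → Emil → Kwame. That is 4 steps up, so Gideon is 4 levels below Kwame.

4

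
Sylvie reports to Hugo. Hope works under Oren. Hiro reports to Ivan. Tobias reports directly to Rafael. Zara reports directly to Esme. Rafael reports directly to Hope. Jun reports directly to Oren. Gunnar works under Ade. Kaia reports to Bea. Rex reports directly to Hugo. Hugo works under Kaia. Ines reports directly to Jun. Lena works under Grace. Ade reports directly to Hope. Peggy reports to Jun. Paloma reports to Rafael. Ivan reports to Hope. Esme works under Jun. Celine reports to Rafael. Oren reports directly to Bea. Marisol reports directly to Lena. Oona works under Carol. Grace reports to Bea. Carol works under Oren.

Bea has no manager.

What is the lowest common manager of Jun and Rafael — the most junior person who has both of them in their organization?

Oren

Jun's chain of managers is Oren, Bea. Rafael's chain of managers is Hope, Oren, Bea. The first manager that appears in both chains is Oren.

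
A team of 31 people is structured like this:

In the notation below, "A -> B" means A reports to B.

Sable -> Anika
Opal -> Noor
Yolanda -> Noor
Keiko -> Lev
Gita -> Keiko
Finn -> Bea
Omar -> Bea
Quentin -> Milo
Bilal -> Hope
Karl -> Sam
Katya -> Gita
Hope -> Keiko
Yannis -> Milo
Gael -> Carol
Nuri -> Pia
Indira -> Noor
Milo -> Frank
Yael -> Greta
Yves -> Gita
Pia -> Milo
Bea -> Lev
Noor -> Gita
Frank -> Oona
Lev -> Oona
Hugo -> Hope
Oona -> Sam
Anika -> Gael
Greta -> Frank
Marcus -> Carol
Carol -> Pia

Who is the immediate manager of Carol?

Carol reports directly to Pia.

Pia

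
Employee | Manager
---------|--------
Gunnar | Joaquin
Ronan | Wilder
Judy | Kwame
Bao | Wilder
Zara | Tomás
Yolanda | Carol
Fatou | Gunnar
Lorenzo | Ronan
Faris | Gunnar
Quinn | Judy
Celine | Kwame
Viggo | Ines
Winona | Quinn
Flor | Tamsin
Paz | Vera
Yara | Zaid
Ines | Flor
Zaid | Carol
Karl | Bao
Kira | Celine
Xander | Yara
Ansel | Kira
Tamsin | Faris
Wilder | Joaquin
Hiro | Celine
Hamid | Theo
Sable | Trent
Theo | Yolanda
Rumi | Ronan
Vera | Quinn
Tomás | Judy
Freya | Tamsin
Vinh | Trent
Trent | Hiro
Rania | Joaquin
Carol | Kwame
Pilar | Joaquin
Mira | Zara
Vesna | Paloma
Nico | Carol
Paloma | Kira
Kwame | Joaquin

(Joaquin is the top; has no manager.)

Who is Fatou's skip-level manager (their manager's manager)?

Joaquin

Fatou reports to Gunnar, and Gunnar reports to Joaquin. So Fatou's skip-level manager is Joaquin.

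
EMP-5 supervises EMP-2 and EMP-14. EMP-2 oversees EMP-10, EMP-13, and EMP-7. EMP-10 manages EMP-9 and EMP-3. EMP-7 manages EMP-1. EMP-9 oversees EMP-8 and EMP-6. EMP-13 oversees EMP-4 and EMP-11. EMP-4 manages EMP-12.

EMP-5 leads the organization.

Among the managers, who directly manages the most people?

Direct-report counts: EMP-5 has 2; EMP-2 has 3; EMP-13 has 2; EMP-4 has 1; EMP-7 has 1; EMP-10 has 2; EMP-9 has 2. The largest is 3, held by EMP-2.

EMP-2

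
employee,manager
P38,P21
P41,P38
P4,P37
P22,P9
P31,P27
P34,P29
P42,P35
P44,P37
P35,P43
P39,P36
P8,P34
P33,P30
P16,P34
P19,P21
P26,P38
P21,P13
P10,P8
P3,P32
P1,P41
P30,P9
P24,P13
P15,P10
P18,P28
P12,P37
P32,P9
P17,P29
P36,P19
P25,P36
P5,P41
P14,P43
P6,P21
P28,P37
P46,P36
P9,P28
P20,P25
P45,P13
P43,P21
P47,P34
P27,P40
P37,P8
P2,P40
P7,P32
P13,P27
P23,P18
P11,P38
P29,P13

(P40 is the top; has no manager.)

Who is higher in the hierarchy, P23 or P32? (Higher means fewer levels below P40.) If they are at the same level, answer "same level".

Both P23 and P32 are 9 levels below P40.

same level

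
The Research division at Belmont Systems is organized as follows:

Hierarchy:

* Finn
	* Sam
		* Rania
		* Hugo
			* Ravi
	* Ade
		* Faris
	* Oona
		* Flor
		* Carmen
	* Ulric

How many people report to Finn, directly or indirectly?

Finn directly manages Sam, Ade, Oona, Ulric. Under Sam: Hugo, Ravi, Rania (3). Under Ade: Faris (1). Under Oona: Carmen, Flor (2). Ulric has no reports. So Finn's organization is 4 direct reports plus everyone under them: 4 + 2 + 3 + 1 = 10.

10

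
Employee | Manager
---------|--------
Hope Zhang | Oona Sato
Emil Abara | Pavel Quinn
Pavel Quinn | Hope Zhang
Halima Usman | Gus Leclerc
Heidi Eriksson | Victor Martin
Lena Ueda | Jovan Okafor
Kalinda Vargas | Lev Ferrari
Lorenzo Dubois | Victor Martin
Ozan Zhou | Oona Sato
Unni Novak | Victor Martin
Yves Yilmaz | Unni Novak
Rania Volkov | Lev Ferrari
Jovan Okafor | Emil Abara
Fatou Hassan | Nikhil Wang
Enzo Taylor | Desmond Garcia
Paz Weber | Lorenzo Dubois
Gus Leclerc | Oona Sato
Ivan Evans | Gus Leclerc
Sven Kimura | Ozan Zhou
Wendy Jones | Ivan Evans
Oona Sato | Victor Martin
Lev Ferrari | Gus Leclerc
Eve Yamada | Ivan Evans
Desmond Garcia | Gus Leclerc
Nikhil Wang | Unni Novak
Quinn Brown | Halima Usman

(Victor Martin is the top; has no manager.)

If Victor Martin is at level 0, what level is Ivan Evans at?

3

Chain from Ivan Evans up to Victor Martin: Ivan Evans → Gus Leclerc → Oona Sato → Victor Martin. That is 3 steps up, so Ivan Evans is 3 levels below Victor Martin.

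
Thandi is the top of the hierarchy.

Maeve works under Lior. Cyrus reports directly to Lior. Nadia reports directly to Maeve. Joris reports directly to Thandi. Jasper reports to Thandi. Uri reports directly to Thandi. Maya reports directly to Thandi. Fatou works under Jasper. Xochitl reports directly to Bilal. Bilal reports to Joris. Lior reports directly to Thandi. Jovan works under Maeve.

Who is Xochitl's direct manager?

Xochitl reports directly to Bilal.

Bilal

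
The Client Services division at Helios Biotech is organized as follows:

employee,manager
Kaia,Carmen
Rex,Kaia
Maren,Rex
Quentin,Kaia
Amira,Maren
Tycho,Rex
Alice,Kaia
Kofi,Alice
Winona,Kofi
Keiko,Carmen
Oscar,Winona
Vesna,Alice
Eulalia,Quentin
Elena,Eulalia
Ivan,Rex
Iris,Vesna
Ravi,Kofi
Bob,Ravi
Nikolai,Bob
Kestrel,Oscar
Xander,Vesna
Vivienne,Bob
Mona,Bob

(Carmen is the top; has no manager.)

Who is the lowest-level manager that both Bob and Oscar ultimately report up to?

Bob's chain of managers is Ravi, Kofi, Alice, Kaia, Carmen. Oscar's chain of managers is Winona, Kofi, Alice, Kaia, Carmen. The first manager that appears in both chains is Kofi.

Kofi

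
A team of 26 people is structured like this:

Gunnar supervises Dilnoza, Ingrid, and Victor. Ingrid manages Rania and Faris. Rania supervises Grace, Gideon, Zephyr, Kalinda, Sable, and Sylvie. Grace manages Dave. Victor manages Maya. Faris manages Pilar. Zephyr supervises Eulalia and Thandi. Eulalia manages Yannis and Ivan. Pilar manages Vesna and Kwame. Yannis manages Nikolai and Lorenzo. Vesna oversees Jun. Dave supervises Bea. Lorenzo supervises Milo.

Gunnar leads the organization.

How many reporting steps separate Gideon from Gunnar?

3

Chain from Gideon up to Gunnar: Gideon → Rania → Ingrid → Gunnar. That is 3 steps up, so Gideon is 3 levels below Gunnar.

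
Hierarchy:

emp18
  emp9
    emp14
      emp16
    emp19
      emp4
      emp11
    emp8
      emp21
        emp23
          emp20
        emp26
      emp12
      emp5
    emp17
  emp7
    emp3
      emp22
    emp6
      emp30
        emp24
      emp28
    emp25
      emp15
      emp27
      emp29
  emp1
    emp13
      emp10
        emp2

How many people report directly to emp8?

3

emp8 directly manages emp21, emp12, emp5. That is 3 direct reports.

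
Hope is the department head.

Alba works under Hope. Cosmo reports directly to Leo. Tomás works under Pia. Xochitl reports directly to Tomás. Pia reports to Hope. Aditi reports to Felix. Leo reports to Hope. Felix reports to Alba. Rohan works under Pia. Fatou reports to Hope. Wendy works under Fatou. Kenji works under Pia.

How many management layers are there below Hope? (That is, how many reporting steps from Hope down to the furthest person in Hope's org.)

The longest chain under Hope runs Hope → Alba → Felix → Aditi, which is 3 levels below Hope.

3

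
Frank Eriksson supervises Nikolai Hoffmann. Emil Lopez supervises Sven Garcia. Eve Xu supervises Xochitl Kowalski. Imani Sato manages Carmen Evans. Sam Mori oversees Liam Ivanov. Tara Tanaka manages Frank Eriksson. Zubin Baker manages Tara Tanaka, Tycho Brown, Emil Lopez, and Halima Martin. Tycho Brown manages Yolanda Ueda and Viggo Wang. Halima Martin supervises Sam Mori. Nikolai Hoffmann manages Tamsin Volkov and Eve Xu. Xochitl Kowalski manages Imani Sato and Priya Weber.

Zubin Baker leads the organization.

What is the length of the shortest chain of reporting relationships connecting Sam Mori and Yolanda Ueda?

Sam Mori is 2 levels below Zubin Baker, and Yolanda Ueda is 2 levels below Zubin Baker (their lowest common manager). The shortest path runs up from Sam Mori to Zubin Baker and back down to Yolanda Ueda: 2 + 2 = 4 links.

4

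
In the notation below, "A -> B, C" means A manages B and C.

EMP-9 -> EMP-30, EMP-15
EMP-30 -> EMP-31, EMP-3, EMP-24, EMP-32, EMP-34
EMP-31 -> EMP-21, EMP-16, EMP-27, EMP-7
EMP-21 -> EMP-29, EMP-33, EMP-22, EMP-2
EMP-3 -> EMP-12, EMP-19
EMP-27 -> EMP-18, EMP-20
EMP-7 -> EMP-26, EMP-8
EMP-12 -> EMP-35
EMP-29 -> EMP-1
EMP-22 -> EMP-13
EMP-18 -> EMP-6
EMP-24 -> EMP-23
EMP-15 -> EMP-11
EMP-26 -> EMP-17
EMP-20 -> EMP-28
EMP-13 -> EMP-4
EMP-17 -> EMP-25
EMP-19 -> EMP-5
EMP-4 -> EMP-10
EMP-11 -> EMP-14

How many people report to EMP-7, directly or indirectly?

4

EMP-7 directly manages EMP-26, EMP-8. Under EMP-26: EMP-17, EMP-25 (2). EMP-8 has no reports. So EMP-7's organization is 2 direct reports plus everyone under them: 3 + 1 = 4.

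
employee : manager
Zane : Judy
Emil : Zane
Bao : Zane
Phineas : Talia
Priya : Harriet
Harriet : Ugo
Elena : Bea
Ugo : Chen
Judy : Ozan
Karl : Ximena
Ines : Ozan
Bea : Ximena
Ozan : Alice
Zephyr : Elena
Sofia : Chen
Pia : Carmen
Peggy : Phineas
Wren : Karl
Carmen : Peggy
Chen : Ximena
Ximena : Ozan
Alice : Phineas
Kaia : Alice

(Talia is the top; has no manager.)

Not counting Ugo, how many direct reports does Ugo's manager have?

1

Ugo reports to Chen. Chen's other direct reports are Sofia — 1 peer.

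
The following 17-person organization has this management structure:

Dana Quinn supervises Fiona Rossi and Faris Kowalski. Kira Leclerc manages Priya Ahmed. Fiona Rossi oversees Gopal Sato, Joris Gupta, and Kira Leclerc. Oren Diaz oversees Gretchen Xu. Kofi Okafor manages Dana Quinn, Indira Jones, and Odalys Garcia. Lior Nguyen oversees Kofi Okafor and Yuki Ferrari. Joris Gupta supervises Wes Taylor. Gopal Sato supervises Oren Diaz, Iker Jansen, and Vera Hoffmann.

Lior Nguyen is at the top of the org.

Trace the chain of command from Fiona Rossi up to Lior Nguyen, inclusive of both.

Fiona Rossi reports to Dana Quinn. Dana Quinn reports to Kofi Okafor. Kofi Okafor reports to Lior Nguyen. Lior Nguyen is at the top.

Fiona Rossi -> Dana Quinn -> Kofi Okafor -> Lior Nguyen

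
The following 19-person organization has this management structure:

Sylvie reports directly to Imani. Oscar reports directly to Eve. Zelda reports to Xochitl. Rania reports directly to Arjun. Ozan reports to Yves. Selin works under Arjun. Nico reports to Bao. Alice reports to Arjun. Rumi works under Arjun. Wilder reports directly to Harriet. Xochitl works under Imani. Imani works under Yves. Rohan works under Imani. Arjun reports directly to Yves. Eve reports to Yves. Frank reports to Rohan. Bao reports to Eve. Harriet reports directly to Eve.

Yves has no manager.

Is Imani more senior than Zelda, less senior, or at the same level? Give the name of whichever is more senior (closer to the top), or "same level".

Imani

Imani is 1 level below Yves; Zelda is 3. Imani is higher.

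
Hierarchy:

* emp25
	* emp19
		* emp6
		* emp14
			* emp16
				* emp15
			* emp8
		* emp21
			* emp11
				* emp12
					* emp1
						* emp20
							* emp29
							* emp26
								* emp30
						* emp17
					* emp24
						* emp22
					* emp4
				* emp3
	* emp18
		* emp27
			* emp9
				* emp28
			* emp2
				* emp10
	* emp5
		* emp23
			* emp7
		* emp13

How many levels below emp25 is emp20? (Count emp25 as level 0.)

Chain from emp20 up to emp25: emp20 → emp1 → emp12 → emp11 → emp21 → emp19 → emp25. That is 6 steps up, so emp20 is 6 levels below emp25.

6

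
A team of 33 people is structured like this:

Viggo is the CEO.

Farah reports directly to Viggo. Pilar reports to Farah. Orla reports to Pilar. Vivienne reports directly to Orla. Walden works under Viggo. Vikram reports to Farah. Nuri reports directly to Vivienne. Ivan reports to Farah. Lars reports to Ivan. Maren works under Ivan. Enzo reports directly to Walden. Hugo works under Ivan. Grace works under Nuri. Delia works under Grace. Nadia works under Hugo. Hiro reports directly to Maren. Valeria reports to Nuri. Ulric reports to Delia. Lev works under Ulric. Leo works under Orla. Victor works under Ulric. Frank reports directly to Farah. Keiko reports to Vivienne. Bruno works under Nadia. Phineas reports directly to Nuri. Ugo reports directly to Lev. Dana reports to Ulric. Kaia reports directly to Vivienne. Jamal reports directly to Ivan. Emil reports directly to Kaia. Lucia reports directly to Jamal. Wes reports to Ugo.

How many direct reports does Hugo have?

Hugo directly manages Nadia. That is 1 direct report.

1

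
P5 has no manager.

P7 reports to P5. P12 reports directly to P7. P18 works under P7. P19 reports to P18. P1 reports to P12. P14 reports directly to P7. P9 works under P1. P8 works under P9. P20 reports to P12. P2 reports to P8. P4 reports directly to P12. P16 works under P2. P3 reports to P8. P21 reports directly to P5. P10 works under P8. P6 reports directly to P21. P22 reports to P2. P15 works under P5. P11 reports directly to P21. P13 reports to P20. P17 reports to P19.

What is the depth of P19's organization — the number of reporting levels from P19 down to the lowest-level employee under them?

The longest chain under P19 runs P19 → P17, which is 1 level below P19.

1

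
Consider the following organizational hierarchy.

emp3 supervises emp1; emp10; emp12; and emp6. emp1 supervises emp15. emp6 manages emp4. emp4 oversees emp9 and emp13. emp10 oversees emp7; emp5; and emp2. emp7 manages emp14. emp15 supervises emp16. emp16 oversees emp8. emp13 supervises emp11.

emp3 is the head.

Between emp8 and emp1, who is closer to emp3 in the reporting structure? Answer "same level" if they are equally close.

emp8 is 4 levels below emp3; emp1 is 1. emp1 is higher.

emp1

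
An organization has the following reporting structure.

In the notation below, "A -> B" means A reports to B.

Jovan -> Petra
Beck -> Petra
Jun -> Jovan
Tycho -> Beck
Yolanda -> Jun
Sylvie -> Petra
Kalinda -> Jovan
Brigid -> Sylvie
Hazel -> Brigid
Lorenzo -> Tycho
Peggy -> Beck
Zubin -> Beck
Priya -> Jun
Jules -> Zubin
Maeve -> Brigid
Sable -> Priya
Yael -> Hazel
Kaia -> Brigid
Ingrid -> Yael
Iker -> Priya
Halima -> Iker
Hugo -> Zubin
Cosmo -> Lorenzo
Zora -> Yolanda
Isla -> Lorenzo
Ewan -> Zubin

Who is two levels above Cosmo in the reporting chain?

Cosmo reports to Lorenzo, and Lorenzo reports to Tycho. So Cosmo's skip-level manager is Tycho.

Tycho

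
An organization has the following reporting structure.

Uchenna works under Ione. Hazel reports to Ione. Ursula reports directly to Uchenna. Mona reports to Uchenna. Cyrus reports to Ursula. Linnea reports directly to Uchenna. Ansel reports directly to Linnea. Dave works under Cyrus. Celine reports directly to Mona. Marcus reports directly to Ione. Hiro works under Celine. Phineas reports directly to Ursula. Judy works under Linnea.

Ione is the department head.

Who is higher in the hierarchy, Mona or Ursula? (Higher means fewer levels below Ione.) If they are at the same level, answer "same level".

same level

Both Mona and Ursula are 2 levels below Ione.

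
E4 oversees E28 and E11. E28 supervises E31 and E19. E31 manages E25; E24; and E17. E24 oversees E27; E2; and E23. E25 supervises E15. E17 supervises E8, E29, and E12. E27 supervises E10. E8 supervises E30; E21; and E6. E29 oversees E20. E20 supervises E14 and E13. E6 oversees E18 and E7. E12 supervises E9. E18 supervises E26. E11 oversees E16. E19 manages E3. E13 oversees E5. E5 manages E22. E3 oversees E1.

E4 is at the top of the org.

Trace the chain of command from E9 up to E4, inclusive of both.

E9 reports to E12. E12 reports to E17. E17 reports to E31. E31 reports to E28. E28 reports to E4. E4 is at the top.

E9 -> E12 -> E17 -> E31 -> E28 -> E4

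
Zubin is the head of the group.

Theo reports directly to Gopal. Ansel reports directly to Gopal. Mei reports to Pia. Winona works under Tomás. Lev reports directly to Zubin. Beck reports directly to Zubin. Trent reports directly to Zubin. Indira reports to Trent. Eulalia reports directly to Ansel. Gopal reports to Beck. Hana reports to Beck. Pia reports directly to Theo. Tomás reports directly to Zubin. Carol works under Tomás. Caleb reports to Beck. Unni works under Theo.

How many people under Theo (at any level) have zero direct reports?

2

The people in Theo's organization with no one reporting to them are Unni, Mei. That is 2.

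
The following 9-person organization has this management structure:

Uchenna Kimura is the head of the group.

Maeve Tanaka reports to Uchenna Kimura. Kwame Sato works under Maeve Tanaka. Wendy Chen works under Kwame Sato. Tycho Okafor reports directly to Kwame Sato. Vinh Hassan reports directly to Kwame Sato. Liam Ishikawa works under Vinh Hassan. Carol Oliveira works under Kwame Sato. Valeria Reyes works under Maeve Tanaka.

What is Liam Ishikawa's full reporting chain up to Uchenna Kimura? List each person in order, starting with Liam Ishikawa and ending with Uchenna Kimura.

Liam Ishikawa reports to Vinh Hassan. Vinh Hassan reports to Kwame Sato. Kwame Sato reports to Maeve Tanaka. Maeve Tanaka reports to Uchenna Kimura. Uchenna Kimura is at the top.

Liam Ishikawa -> Vinh Hassan -> Kwame Sato -> Maeve Tanaka -> Uchenna Kimura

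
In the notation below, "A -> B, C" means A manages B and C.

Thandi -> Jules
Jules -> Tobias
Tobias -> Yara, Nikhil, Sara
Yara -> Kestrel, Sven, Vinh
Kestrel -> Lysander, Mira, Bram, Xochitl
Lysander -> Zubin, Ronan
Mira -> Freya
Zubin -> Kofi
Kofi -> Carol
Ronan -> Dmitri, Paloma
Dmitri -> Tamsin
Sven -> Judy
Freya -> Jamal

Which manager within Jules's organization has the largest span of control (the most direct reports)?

Direct-report counts within Jules's organization: Jules has 1; Tobias has 3; Yara has 3; Sven has 1; Kestrel has 4; Mira has 1; Freya has 1; Lysander has 2; Ronan has 2; Dmitri has 1; Zubin has 1; Kofi has 1. The largest is 4, held by Kestrel.

Kestrel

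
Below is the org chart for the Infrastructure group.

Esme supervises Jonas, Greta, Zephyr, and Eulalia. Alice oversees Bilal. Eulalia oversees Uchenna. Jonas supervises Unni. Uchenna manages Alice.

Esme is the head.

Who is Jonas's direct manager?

Jonas reports directly to Esme.

Esme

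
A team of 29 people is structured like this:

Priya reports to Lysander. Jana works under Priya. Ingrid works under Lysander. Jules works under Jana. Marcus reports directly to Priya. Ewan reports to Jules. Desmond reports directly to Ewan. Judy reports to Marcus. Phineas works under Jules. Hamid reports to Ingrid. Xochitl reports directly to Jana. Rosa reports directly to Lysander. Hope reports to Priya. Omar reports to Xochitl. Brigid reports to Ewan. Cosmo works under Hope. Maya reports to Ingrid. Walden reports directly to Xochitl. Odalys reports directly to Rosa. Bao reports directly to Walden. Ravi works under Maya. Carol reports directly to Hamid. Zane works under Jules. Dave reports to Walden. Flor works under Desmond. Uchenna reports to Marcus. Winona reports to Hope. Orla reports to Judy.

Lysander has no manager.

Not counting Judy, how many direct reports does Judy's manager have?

Judy reports to Marcus. Marcus's other direct reports are Uchenna — 1 peer.

1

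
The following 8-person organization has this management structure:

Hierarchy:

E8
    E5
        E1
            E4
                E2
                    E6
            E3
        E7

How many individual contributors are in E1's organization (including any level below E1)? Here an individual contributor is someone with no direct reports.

The people in E1's organization with no one reporting to them are E3, E6. That is 2.

2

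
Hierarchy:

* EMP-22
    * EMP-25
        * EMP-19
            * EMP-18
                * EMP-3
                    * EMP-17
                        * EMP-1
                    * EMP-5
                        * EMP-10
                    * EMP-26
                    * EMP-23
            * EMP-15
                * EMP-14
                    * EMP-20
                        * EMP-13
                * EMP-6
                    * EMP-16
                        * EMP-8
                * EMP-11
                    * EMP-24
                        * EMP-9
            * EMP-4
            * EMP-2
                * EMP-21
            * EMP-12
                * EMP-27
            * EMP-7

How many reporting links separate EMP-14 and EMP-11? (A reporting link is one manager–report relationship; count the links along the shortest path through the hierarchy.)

2

EMP-14 is 1 level below EMP-15, and EMP-11 is 1 level below EMP-15 (their lowest common manager). The shortest path runs up from EMP-14 to EMP-15 and back down to EMP-11: 1 + 1 = 2 links.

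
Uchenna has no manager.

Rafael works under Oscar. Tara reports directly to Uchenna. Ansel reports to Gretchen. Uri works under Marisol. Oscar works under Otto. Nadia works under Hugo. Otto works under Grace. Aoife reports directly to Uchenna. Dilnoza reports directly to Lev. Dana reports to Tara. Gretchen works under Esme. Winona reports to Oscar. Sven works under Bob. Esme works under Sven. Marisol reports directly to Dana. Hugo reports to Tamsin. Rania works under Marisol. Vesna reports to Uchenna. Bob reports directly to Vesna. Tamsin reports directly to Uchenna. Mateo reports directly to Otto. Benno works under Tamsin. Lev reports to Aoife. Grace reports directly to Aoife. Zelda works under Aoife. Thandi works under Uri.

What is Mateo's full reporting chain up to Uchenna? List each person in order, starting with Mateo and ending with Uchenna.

Mateo -> Otto -> Grace -> Aoife -> Uchenna

Mateo reports to Otto. Otto reports to Grace. Grace reports to Aoife. Aoife reports to Uchenna. Uchenna is at the top.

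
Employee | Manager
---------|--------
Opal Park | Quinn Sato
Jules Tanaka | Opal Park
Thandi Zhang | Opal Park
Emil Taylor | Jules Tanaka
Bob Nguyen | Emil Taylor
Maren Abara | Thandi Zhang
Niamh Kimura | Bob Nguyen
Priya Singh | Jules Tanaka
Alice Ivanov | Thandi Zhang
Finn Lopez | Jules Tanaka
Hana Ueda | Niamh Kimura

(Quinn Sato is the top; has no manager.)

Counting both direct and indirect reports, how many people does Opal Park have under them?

Opal Park directly manages Jules Tanaka, Thandi Zhang. Under Jules Tanaka: Finn Lopez, Priya Singh, Emil Taylor, Bob Nguyen, Niamh Kimura, Hana Ueda (6). Under Thandi Zhang: Alice Ivanov, Maren Abara (2). So Opal Park's organization is 2 direct reports plus everyone under them: 7 + 3 = 10.

10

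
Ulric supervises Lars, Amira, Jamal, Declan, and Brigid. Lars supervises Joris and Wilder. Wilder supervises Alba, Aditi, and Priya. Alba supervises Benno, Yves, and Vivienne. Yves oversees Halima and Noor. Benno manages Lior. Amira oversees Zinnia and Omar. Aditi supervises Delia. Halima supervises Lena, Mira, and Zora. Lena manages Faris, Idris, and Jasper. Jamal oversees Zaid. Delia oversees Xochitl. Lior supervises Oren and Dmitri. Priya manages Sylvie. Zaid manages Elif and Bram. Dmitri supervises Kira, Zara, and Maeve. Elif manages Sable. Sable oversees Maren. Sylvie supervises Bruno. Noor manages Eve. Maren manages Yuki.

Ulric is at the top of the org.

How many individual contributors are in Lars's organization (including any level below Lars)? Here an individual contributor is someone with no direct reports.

The people in Lars's organization with no one reporting to them are Bruno, Xochitl, Oren, Maeve, Zara, Kira, Eve, Zora, Mira, Faris, Idris, Jasper, Vivienne, Joris. That is 14.

14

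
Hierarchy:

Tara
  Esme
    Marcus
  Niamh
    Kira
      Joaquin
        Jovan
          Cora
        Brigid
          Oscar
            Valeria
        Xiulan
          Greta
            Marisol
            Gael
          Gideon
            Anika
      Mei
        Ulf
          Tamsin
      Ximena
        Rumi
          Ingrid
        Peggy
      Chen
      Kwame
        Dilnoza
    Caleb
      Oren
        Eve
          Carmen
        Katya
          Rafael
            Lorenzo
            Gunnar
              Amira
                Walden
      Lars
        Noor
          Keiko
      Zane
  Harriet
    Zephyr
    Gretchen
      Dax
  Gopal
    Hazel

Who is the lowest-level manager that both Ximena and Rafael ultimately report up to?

Niamh

Ximena's chain of managers is Kira, Niamh, Tara. Rafael's chain of managers is Katya, Oren, Caleb, Niamh, Tara. The first manager that appears in both chains is Niamh.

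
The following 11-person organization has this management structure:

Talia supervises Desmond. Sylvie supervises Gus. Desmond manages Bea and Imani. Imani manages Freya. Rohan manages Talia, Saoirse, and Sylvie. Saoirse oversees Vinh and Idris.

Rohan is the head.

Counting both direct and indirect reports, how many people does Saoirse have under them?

Saoirse directly manages Vinh, Idris. Vinh has no reports. Idris has no reports. So Saoirse's organization is 2 direct reports plus everyone under them: 1 + 1 = 2.

2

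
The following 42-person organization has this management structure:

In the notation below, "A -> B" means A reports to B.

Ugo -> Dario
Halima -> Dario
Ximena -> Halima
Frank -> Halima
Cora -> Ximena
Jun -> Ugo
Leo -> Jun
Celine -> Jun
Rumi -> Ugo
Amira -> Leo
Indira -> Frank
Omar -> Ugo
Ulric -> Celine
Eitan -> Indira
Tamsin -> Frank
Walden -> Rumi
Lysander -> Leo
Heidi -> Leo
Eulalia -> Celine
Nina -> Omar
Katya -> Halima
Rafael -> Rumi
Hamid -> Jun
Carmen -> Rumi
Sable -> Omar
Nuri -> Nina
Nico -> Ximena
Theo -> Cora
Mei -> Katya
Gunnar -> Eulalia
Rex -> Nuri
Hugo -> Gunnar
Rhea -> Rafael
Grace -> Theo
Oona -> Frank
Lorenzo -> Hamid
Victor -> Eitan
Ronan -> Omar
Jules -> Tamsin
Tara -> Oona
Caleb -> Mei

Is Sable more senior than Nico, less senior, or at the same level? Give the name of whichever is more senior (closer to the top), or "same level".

Both Sable and Nico are 3 levels below Dario.

same level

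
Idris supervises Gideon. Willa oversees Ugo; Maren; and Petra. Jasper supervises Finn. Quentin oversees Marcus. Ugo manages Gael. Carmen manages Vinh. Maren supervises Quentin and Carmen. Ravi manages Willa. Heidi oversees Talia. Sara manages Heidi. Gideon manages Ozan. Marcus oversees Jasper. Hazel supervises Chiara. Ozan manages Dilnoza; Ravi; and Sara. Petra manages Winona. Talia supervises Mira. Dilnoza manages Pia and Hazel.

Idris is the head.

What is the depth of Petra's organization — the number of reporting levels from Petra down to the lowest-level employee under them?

1

The longest chain under Petra runs Petra → Winona, which is 1 level below Petra.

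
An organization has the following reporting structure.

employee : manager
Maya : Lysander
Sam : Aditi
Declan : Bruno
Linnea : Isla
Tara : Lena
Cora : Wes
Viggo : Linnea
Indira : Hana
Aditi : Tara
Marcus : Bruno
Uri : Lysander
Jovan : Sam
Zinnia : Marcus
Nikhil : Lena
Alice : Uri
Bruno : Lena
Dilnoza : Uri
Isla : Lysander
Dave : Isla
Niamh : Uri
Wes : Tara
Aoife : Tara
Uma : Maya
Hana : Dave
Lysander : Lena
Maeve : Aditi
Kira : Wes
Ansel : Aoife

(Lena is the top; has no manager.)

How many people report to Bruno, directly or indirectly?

3

Bruno directly manages Declan, Marcus. Declan has no reports. Under Marcus: Zinnia (1). So Bruno's organization is 2 direct reports plus everyone under them: 1 + 2 = 3.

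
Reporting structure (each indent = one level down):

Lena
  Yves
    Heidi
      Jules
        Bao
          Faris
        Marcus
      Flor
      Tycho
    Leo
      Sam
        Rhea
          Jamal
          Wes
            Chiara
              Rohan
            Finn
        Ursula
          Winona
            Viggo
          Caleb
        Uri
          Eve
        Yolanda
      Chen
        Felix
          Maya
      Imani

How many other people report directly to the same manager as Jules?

2

Jules reports to Heidi. Heidi's other direct reports are Flor, Tycho — 2 peers.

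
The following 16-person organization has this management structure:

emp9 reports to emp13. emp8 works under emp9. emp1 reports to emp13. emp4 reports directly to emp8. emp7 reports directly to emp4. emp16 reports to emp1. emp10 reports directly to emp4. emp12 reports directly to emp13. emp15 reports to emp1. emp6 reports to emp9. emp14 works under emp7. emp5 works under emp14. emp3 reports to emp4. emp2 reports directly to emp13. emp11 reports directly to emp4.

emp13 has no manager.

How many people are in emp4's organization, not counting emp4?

emp4 directly manages emp7, emp10, emp3, emp11. Under emp7: emp14, emp5 (2). emp10 has no reports. emp3 has no reports. emp11 has no reports. So emp4's organization is 4 direct reports plus everyone under them: 3 + 1 + 1 + 1 = 6.

6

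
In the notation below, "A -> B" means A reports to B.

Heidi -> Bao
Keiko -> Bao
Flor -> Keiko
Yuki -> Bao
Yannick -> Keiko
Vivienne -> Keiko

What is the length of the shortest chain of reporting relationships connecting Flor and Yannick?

2

Flor is 1 level below Keiko, and Yannick is 1 level below Keiko (their lowest common manager). The shortest path runs up from Flor to Keiko and back down to Yannick: 1 + 1 = 2 links.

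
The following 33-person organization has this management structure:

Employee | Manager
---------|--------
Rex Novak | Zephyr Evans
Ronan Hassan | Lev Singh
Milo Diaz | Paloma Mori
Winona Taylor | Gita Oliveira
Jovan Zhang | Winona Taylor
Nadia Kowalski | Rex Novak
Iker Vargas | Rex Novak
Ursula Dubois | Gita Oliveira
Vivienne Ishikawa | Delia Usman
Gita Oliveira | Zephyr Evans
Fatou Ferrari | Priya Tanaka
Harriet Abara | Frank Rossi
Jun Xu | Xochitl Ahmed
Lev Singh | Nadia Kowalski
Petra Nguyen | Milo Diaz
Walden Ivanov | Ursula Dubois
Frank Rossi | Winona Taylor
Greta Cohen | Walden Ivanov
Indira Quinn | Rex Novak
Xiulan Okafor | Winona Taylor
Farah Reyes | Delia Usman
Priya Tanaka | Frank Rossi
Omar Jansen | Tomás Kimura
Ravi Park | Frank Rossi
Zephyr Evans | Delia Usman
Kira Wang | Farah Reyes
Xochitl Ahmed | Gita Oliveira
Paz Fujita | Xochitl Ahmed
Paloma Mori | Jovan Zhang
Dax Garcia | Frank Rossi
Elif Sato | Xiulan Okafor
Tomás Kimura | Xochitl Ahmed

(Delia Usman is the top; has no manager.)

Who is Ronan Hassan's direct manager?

Ronan Hassan reports directly to Lev Singh.

Lev Singh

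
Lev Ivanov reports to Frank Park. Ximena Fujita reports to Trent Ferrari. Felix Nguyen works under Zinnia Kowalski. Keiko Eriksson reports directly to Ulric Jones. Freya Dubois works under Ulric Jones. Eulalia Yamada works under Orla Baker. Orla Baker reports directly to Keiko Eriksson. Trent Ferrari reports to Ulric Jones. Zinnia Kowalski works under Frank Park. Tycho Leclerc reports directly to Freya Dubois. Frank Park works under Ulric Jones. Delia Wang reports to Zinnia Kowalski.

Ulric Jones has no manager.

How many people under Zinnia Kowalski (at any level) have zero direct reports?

The people in Zinnia Kowalski's organization with no one reporting to them are Delia Wang, Felix Nguyen. That is 2.

2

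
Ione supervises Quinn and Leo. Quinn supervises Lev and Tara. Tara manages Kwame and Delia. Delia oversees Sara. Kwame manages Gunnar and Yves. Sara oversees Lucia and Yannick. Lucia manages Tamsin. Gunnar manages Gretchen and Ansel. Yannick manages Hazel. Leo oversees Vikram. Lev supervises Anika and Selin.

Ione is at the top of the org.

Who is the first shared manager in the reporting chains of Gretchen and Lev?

Gretchen's chain of managers is Gunnar, Kwame, Tara, Quinn, Ione. Lev's chain of managers is Quinn, Ione. The first manager that appears in both chains is Quinn.

Quinn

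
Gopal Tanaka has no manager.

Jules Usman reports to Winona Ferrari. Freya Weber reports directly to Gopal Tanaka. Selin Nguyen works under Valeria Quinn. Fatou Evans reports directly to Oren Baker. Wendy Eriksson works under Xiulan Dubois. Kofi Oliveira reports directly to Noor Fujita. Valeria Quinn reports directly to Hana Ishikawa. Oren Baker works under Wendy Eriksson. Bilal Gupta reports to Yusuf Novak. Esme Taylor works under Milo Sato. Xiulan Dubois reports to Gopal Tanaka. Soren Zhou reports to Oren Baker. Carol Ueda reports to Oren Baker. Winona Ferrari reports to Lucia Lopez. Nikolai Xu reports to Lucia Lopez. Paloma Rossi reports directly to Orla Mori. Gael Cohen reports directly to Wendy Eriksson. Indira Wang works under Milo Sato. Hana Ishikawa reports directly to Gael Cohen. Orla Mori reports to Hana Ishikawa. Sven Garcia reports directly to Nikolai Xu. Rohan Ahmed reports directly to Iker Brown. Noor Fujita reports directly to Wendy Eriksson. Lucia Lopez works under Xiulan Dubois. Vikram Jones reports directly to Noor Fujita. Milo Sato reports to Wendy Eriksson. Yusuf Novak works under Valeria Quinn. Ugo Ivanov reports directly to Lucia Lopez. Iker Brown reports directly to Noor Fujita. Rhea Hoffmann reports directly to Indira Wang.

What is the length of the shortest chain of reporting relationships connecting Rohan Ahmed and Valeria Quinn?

Rohan Ahmed is 3 levels below Wendy Eriksson, and Valeria Quinn is 3 levels below Wendy Eriksson (their lowest common manager). The shortest path runs up from Rohan Ahmed to Wendy Eriksson and back down to Valeria Quinn: 3 + 3 = 6 links.

6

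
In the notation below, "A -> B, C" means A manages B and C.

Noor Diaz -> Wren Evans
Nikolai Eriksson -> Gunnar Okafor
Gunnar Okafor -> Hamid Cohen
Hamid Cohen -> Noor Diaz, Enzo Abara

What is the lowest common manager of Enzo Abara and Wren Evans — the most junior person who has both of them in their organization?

Enzo Abara's chain of managers is Hamid Cohen, Gunnar Okafor, Nikolai Eriksson. Wren Evans's chain of managers is Noor Diaz, Hamid Cohen, Gunnar Okafor, Nikolai Eriksson. The first manager that appears in both chains is Hamid Cohen.

Hamid Cohen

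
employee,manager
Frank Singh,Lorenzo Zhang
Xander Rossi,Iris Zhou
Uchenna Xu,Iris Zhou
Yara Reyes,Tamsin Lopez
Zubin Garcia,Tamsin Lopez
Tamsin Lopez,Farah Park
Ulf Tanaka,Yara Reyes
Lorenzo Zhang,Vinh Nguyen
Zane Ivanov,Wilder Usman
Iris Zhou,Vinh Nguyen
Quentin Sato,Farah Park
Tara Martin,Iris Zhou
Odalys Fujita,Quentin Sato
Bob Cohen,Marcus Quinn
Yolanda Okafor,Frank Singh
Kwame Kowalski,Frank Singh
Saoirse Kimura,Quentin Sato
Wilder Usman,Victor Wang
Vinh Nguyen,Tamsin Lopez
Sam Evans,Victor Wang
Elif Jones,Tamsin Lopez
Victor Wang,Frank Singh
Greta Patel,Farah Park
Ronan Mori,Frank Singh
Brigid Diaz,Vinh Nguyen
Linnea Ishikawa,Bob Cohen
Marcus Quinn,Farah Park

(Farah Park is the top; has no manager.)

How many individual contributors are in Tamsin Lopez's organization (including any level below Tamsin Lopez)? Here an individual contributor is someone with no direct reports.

The people in Tamsin Lopez's organization with no one reporting to them are Elif Jones, Zubin Garcia, Ulf Tanaka, Brigid Diaz, Kwame Kowalski, Ronan Mori, Yolanda Okafor, Zane Ivanov, Sam Evans, Xander Rossi, Tara Martin, Uchenna Xu. That is 12.

12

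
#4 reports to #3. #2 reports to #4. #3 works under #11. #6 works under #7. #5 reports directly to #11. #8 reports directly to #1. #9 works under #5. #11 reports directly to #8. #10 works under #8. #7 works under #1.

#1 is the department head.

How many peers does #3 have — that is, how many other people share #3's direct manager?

#3 reports to #11. #11's other direct reports are #5 — 1 peer.

1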